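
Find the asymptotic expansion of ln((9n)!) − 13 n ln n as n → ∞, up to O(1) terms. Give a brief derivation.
ln((9n)!) − 13 n ln n = −4 n ln n + 9(ln 9 − 1) n + (1/2) ln(2π·9n) + O(1/n)

Stirling: ln((9n)!) = 9n ln(9n) − 9n + (1/2) ln(2π·9n) + O(1/n).
Expand 9n ln(9n) = 9n (ln n + ln 9) = 9n ln n + 9n ln 9.
Subtract 13n ln n: leading term is (9 − 13) n ln n = −4 n ln n. The next term is 9n ln 9 − 9n = 9(ln 9 − 1) n. Then the (1/2) ln(2π·9n) correction.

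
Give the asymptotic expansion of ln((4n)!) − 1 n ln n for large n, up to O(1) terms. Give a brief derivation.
ln((4n)!) − 1 n ln n = 3 n ln n + 4(ln 4 − 1) n + (1/2) ln(2π·4n) + O(1/n)

Stirling: ln((4n)!) = 4n ln(4n) − 4n + (1/2) ln(2π·4n) + O(1/n).
Expand 4n ln(4n) = 4n (ln n + ln 4) = 4n ln n + 4n ln 4.
Subtract 1n ln n: leading term is (4 − 1) n ln n = 3 n ln n. The next term is 4n ln 4 − 4n = 4(ln 4 − 1) n. Then the (1/2) ln(2π·4n) correction.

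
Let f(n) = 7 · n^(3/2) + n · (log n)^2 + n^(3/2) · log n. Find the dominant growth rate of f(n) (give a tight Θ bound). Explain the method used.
f(n) ∈ Θ(n^(3/2) · log n)

Compare the terms by growth order. For large n, n^a · (log n)^b dominates n^a' · (log n)^b' iff a > a', or (a = a' and b > b'). Ranking the 3 terms shows the dominant one is n^(3/2) · log n. Hence f(n) ∈ Θ(n^(3/2) · log n).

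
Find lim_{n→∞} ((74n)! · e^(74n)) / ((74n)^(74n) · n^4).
lim = 0

Stirling: (74n)! ~ sqrt(2π·74n) · (74n/e)^(74n). Hence
  (74n)! · e^(74n) / (74n)^(74n) ~ sqrt(2π·74n).
Dividing by n^4: sqrt(2π·74n) / n^4 = sqrt(2π·74) · n^((1−8)/2), so the expression behaves like sqrt(2π·74) · n^((1−8)/2) → 0.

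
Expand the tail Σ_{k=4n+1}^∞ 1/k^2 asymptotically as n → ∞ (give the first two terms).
Σ_{k>4n} 1/k^2 = 1/(1 · (4n)) − 1/(2 · (4n)^2) + O(1/(4n)^3)

Compare to the integral: ∫_{4n}^∞ x^(−2) dx = [−x^(−1)/1]_{4n}^∞ = 1/((2−1)·(4n)). The Euler-Maclaurin correction adds −f(4n)/2 = −1/(2·(4n)^2). Euler-Maclaurin then gives
  Σ_{k>4n} 1/k^2 = ∫_{4n}^∞ dx/x^2 − 1/(2·(4n)^2) + O(1/(4n)^3).
(Equivalently this is ζ(2) − Σ_{k≤4n} 1/k^2.)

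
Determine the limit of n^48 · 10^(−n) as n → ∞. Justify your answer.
lim = 0

Exponentials with base > 1 dominate every fixed polynomial: for any fixed c, n^c / 10^n → 0 as n → ∞ (e.g. by the ratio test, or by writing 10^n = e^(n ln 10) and noting e^(n ln 10) / n^c → ∞). Hence n^48 · 10^(−n) = n^48 / 10^n → 0.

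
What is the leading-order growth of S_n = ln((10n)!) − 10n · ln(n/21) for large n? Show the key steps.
S_n ~ 10n · (ln 210 − 1) + O(ln n)

Stirling: ln((10n)!) = 10n ln(10n) − 10n + O(ln n).
  S_n = 10n ln(10n) − 10n − 10n ln(n/21) + O(ln n)
      = 10n ln(10n) − 10n ln n + 10n ln 21 − 10n + O(ln n)
      = 10n ln 10 + 10n ln 21 − 10n + O(ln n)
      = 10n (ln 210 − 1) + O(ln n).
Numerically ln(210) − 1 ≈ 4.3471.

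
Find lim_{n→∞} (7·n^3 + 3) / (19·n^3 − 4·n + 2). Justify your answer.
lim = 7/19

For large n the leading n^3 terms dominate both numerator and denominator. Dividing top and bottom by n^3, every other term tends to 0, leaving 7/19.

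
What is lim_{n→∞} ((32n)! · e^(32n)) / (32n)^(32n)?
lim = ∞

Stirling: (32n)! ~ sqrt(2π·32n) · (32n/e)^(32n). Hence
  (32n)! · e^(32n) / (32n)^(32n) ~ sqrt(2π·32n) = sqrt(2π·32) · sqrt(n) → ∞.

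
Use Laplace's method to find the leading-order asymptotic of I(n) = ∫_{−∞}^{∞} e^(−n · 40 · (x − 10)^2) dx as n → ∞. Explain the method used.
I(n) = sqrt(π/(40n))

Here φ(x) = 40 · (x − 10)^2 has its unique minimum at x* = 10 with φ(x*) = 0 and φ''(x*) = 80. Laplace's method gives
  I(n) ~ e^(−n φ(x*)) · sqrt(2π / (n · φ''(x*))) = sqrt(2π / (80n)) = sqrt(π/(40n)).
This is exact: substituting u = (x − 10)·sqrt(40n) gives I(n) = (1/sqrt(40n)) ∫_{−∞}^{∞} e^(−u^2) du = sqrt(π/(40n)).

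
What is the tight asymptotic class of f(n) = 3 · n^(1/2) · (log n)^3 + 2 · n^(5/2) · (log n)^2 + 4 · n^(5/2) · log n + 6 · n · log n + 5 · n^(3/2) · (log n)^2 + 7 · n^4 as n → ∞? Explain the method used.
f(n) ∈ Θ(n^4)

Compare the terms by growth order. For large n, n^a · (log n)^b dominates n^a' · (log n)^b' iff a > a', or (a = a' and b > b'). Ranking the 6 terms shows the dominant one is 7 · n^4. Hence f(n) ∈ Θ(n^4).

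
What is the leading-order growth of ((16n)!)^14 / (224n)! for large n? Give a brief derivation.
((16n)!)^14/(224n)! ~ ((2π·16n)^(13/2) / sqrt(14)) · 14^(−14·16n)  →  0

Write N = 16n. Stirling: N! ~ sqrt(2π N)(N/e)^N and (14N)! ~ sqrt(2π·14N)·(14N/e)^(14N).
  (N!)^14/(14N)! ~ (2π N)^(14/2) (N/e)^(14N) / [sqrt(2π·14N) (14N/e)^(14N)]
     = (2π N)^(14/2) / sqrt(2π·14N) · (N/(14N))^(14N)
     = (2π N)^((14−1)/2) / sqrt(14) · 14^(−14N).
Since 14^14 > 1, the factor 14^(−14N) decays exponentially, so the ratio → 0. Substituting N = 16n gives the stated form.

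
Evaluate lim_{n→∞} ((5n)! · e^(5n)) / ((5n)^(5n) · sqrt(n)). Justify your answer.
lim = sqrt(2π·5)

Stirling: (5n)! ~ sqrt(2π·5n) · (5n/e)^(5n). Hence
  (5n)! · e^(5n) / (5n)^(5n) ~ sqrt(2π·5n).
Dividing by sqrt(n): sqrt(2π·5n) / sqrt(n) = sqrt(2π·5) · n^((1−1)/2), so the limit is sqrt(2π·5).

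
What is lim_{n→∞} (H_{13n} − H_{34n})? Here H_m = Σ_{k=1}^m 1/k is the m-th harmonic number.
lim = ln(13/34)

Euler-Maclaurin gives H_m = ln m + γ + 1/(2m) + O(1/m^2). The γ and O(1/m) terms cancel in the difference:
  H_{13n} − H_{34n} = ln(13n) − ln(34n) + O(1/n) = ln(13/34) + O(1/n).
Hence the limit is ln(13/34).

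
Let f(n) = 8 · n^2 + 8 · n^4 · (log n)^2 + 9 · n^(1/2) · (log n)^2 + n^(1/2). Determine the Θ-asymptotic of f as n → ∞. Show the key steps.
f(n) ∈ Θ(n^4 · (log n)^2)

Compare the terms by growth order. For large n, n^a · (log n)^b dominates n^a' · (log n)^b' iff a > a', or (a = a' and b > b'). Ranking the 4 terms shows the dominant one is 8 · n^4 · (log n)^2. Hence f(n) ∈ Θ(n^4 · (log n)^2).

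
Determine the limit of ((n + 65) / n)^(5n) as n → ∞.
lim = e^325

Rewrite as (1 + 65/n)^(5n). By the standard limit (1 + x/n)^n → e^x, we have (1 + 65/n)^n → e^65, and raising to the 5th power gives e^325.
More precisely, ln[(1 + 65/n)^(5n)] = 5n · ln(1 + 65/n) = 5n · (65/n + O(1/n^2)) = 325 + O(1/n) → 325.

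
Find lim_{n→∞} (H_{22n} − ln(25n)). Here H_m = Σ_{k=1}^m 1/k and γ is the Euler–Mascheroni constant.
lim = ln(22/25) + γ

By Euler-Maclaurin, H_m = ln m + γ + O(1/m). So
  H_{22n} − ln(25n) = ln(22n) + γ − ln(25n) + O(1/n)
                       = ln(22/25) + γ + O(1/n).
Hence the limit is ln(22/25) + γ.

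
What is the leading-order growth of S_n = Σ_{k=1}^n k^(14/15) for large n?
S_n ~ (15/29) · n^(29/15)

Integral comparison: Σ_{k=1}^n k^(14/15) = ∫_0^n x^(14/15) dx + O(n^(14/15)). The integral is n^(1 + 14/15) / (1 + 14/15) = n^((14+15)/15) / ((14+15)/15) = (15/29) · n^(29/15).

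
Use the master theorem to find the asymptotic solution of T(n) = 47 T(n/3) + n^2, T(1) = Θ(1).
T(n) = Θ(n^(log_3 47))

Master theorem: compare f(n) = n^2 to n^(log_3 47) where log_3 47 ≈ 3.505. Since 2 < log_3 47, we have f(n) = O(n^(log_3 47 − ε)) for some ε > 0 — Case 1. Hence T(n) = Θ(n^(log_3 47)).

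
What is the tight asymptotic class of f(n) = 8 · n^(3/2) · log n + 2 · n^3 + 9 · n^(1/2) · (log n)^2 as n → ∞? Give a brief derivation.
f(n) ∈ Θ(n^3)

Compare the terms by growth order. For large n, n^a · (log n)^b dominates n^a' · (log n)^b' iff a > a', or (a = a' and b > b'). Ranking the 3 terms shows the dominant one is 2 · n^3. Hence f(n) ∈ Θ(n^3).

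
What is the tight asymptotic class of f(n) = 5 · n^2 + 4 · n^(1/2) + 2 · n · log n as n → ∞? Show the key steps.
f(n) ∈ Θ(n^2)

Compare the terms by growth order. For large n, n^a · (log n)^b dominates n^a' · (log n)^b' iff a > a', or (a = a' and b > b'). Ranking the 3 terms shows the dominant one is 5 · n^2. Hence f(n) ∈ Θ(n^2).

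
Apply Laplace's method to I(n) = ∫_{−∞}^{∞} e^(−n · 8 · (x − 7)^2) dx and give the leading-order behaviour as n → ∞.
I(n) = sqrt(π/(8n))

Here φ(x) = 8 · (x − 7)^2 has its unique minimum at x* = 7 with φ(x*) = 0 and φ''(x*) = 16. Laplace's method gives
  I(n) ~ e^(−n φ(x*)) · sqrt(2π / (n · φ''(x*))) = sqrt(2π / (16n)) = sqrt(π/(8n)).
This is exact: substituting u = (x − 7)·sqrt(8n) gives I(n) = (1/sqrt(8n)) ∫_{−∞}^{∞} e^(−u^2) du = sqrt(π/(8n)).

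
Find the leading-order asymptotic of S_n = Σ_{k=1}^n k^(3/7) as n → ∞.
S_n ~ (7/10) · n^(10/7)

Integral comparison: Σ_{k=1}^n k^(3/7) = ∫_0^n x^(3/7) dx + O(n^(3/7)). The integral is n^(1 + 3/7) / (1 + 3/7) = n^((3+7)/7) / ((3+7)/7) = (7/10) · n^(10/7).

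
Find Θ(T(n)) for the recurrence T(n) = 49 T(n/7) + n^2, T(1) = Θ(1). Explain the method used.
T(n) = Θ(n^2 log n)

log_7 49 = 2, and f(n) = n^2 = Θ(n^(log_7 49)). This is Case 2 of the master theorem: T(n) = Θ(f(n) · log n) = Θ(n^2 log n).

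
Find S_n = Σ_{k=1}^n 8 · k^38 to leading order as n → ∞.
S_n ~ 8 · n^39 / 39

By integral comparison (Euler-Maclaurin), Σ_{k=1}^n 8 · k^38 = 8 · ∫_0^n x^38 dx + O(n^38) = 8 · n^39/39 + O(n^38). (Equivalently, Faulhaber's formula gives the same leading term.)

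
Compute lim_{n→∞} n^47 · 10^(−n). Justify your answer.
lim = 0

Exponentials with base > 1 dominate every fixed polynomial: for any fixed c, n^c / 10^n → 0 as n → ∞ (e.g. by the ratio test, or by writing 10^n = e^(n ln 10) and noting e^(n ln 10) / n^c → ∞). Hence n^47 · 10^(−n) = n^47 / 10^n → 0.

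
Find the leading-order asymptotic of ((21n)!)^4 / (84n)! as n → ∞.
((21n)!)^4/(84n)! ~ ((2π·21n)^(3/2) / 2) · 4^(−4·21n)  →  0

Write N = 21n. Stirling: N! ~ sqrt(2π N)(N/e)^N and (4N)! ~ sqrt(2π·4N)·(4N/e)^(4N).
  (N!)^4/(4N)! ~ (2π N)^(4/2) (N/e)^(4N) / [sqrt(2π·4N) (4N/e)^(4N)]
     = (2π N)^(4/2) / sqrt(2π·4N) · (N/(4N))^(4N)
     = (2π N)^((4−1)/2) / 2 · 4^(−4N).
Since 4^4 > 1, the factor 4^(−4N) decays exponentially, so the ratio → 0. Substituting N = 21n gives the stated form.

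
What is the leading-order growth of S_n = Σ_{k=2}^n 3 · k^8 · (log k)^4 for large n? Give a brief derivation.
S_n ~ n^9 · (log n)^4 / 3

By integral comparison, S_n = ∫_1^n 3 · x^8 · (log x)^4 dx + O(n^8 · (log n)^4). For the integral, the leading term of ∫_1^n x^8 (log x)^4 dx is n^9/9 · (log n)^4 (by repeated integration by parts; each step lowers the log-exponent and produces a relatively O(1/log n) correction). Hence S_n ~ n^9 · (log n)^4 / 3.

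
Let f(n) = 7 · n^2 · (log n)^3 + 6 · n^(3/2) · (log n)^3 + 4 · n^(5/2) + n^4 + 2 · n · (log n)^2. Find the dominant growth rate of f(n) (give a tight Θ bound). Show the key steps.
f(n) ∈ Θ(n^4)

Compare the terms by growth order. For large n, n^a · (log n)^b dominates n^a' · (log n)^b' iff a > a', or (a = a' and b > b'). Ranking the 5 terms shows the dominant one is n^4. Hence f(n) ∈ Θ(n^4).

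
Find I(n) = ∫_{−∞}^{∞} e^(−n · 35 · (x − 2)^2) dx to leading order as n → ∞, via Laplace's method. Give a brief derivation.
I(n) = sqrt(π/(35n))

Here φ(x) = 35 · (x − 2)^2 has its unique minimum at x* = 2 with φ(x*) = 0 and φ''(x*) = 70. Laplace's method gives
  I(n) ~ e^(−n φ(x*)) · sqrt(2π / (n · φ''(x*))) = sqrt(2π / (70n)) = sqrt(π/(35n)).
This is exact: substituting u = (x − 2)·sqrt(35n) gives I(n) = (1/sqrt(35n)) ∫_{−∞}^{∞} e^(−u^2) du = sqrt(π/(35n)).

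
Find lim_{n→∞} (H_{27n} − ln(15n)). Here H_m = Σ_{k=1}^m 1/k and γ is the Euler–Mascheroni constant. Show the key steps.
lim = ln(9/5) + γ

By Euler-Maclaurin, H_m = ln m + γ + O(1/m). So
  H_{27n} − ln(15n) = ln(27n) + γ − ln(15n) + O(1/n)
                       = ln(27/15) + γ + O(1/n).
Hence the limit is ln(27/15) + γ (= ln(9/5)).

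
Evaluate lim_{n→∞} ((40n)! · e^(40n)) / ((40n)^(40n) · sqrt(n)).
lim = sqrt(2π·40)

Stirling: (40n)! ~ sqrt(2π·40n) · (40n/e)^(40n). Hence
  (40n)! · e^(40n) / (40n)^(40n) ~ sqrt(2π·40n).
Dividing by sqrt(n): sqrt(2π·40n) / sqrt(n) = sqrt(2π·40) · n^((1−1)/2), so the limit is sqrt(2π·40).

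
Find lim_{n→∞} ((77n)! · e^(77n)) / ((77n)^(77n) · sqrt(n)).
lim = sqrt(2π·77)

Stirling: (77n)! ~ sqrt(2π·77n) · (77n/e)^(77n). Hence
  (77n)! · e^(77n) / (77n)^(77n) ~ sqrt(2π·77n).
Dividing by sqrt(n): sqrt(2π·77n) / sqrt(n) = sqrt(2π·77) · n^((1−1)/2), so the limit is sqrt(2π·77).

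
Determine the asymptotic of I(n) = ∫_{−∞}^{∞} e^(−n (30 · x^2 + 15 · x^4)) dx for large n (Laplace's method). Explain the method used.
I(n) ~ sqrt(π/(30n))

φ(x) = 30 · x^2 + 15 · x^4 has its unique global minimum at x* = 0 (since φ'(x) = 60x + 60x^3 = 0 only at x = 0 for real x with both coefficients positive, and φ → ∞ as |x| → ∞). At x* = 0, φ(0) = 0 and φ''(0) = 60. Laplace's method then gives
  I(n) ~ sqrt(2π / (n · φ''(0))) · e^(−n φ(0)) = sqrt(2π / (60n)) = sqrt(π/(30n)).
The 15 · x^4 term contributes only at subleading order (an O(1/n) relative correction).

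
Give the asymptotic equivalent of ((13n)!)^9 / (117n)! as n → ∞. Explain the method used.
((13n)!)^9/(117n)! ~ ((2π·13n)^(8/2) / 3) · 9^(−9·13n)  →  0

Write N = 13n. Stirling: N! ~ sqrt(2π N)(N/e)^N and (9N)! ~ sqrt(2π·9N)·(9N/e)^(9N).
  (N!)^9/(9N)! ~ (2π N)^(9/2) (N/e)^(9N) / [sqrt(2π·9N) (9N/e)^(9N)]
     = (2π N)^(9/2) / sqrt(2π·9N) · (N/(9N))^(9N)
     = (2π N)^((9−1)/2) / 3 · 9^(−9N).
Since 9^9 > 1, the factor 9^(−9N) decays exponentially, so the ratio → 0. Substituting N = 13n gives the stated form.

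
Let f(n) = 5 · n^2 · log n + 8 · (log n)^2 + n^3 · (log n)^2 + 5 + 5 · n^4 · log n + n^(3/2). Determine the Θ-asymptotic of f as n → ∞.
f(n) ∈ Θ(n^4 · log n)

Compare the terms by growth order. For large n, n^a · (log n)^b dominates n^a' · (log n)^b' iff a > a', or (a = a' and b > b'). Ranking the 6 terms shows the dominant one is 5 · n^4 · log n. Hence f(n) ∈ Θ(n^4 · log n).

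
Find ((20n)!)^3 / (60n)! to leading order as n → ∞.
((20n)!)^3/(60n)! ~ ((2π·20n)^(2/2) / sqrt(3)) · 3^(−3·20n)  →  0

Write N = 20n. Stirling: N! ~ sqrt(2π N)(N/e)^N and (3N)! ~ sqrt(2π·3N)·(3N/e)^(3N).
  (N!)^3/(3N)! ~ (2π N)^(3/2) (N/e)^(3N) / [sqrt(2π·3N) (3N/e)^(3N)]
     = (2π N)^(3/2) / sqrt(2π·3N) · (N/(3N))^(3N)
     = (2π N)^((3−1)/2) / sqrt(3) · 3^(−3N).
Since 3^3 > 1, the factor 3^(−3N) decays exponentially, so the ratio → 0. Substituting N = 20n gives the stated form.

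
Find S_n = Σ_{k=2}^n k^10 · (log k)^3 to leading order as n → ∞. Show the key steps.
S_n ~ n^11 · (log n)^3 / 11

By integral comparison, S_n = ∫_1^n x^10 · (log x)^3 dx + O(n^10 · (log n)^3). For the integral, the leading term of ∫_1^n x^10 (log x)^3 dx is n^11/11 · (log n)^3 (by repeated integration by parts; each step lowers the log-exponent and produces a relatively O(1/log n) correction). Hence S_n ~ n^11 · (log n)^3 / 11.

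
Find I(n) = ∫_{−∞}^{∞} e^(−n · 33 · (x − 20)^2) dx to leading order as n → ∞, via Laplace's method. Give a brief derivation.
I(n) = sqrt(π/(33n))

Here φ(x) = 33 · (x − 20)^2 has its unique minimum at x* = 20 with φ(x*) = 0 and φ''(x*) = 66. Laplace's method gives
  I(n) ~ e^(−n φ(x*)) · sqrt(2π / (n · φ''(x*))) = sqrt(2π / (66n)) = sqrt(π/(33n)).
This is exact: substituting u = (x − 20)·sqrt(33n) gives I(n) = (1/sqrt(33n)) ∫_{−∞}^{∞} e^(−u^2) du = sqrt(π/(33n)).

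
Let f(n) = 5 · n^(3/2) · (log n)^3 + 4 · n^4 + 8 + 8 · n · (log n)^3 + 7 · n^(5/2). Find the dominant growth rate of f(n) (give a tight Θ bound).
f(n) ∈ Θ(n^4)

Compare the terms by growth order. For large n, n^a · (log n)^b dominates n^a' · (log n)^b' iff a > a', or (a = a' and b > b'). Ranking the 5 terms shows the dominant one is 4 · n^4. Hence f(n) ∈ Θ(n^4).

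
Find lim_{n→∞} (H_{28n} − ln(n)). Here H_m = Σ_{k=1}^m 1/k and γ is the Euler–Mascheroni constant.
lim = ln 28 + γ

By Euler-Maclaurin, H_m = ln m + γ + O(1/m). So
  H_{28n} − ln(n) = ln(28n) + γ − ln(n) + O(1/n)
                       = ln(28/1) + γ + O(1/n).
Hence the limit is ln(28/1) + γ.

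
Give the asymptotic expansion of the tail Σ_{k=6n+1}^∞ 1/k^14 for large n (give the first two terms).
Σ_{k>6n} 1/k^14 = 1/(13 · (6n)^13) − 1/(2 · (6n)^14) + O(1/(6n)^15)

Compare to the integral: ∫_{6n}^∞ x^(−14) dx = [−x^(−13)/13]_{6n}^∞ = 1/((14−1)·(6n)^13). The Euler-Maclaurin correction adds −f(6n)/2 = −1/(2·(6n)^14). Euler-Maclaurin then gives
  Σ_{k>6n} 1/k^14 = ∫_{6n}^∞ dx/x^14 − 1/(2·(6n)^14) + O(1/(6n)^15).
(Equivalently this is ζ(14) − Σ_{k≤6n} 1/k^14.)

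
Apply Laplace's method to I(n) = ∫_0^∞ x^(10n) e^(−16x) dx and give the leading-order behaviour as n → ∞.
I(n) ~ (sqrt(2π·10n) / 16) · (10n/(16e))^(10n)

Write the integrand as exp(10n ln x − 16x) and set f(x) = 10n ln x − 16x. Then f'(x) = 10n/x − 16 = 0 at x* = 10n/16, and f''(x*) = −10n/x*^2 = −16^2/(10n). Laplace's method (interior maximum) gives
  I(n) ~ e^(f(x*)) · sqrt(2π / |f''(x*)|)
        = exp(10n ln(10n/16) − 10n) · sqrt(2π · 10n / 16^2)
        = (10n/16)^(10n) e^(−10n) · sqrt(2π·10n) / 16
        = (sqrt(2π·10n) / 16) · (10n/(16e))^(10n).
This matches Γ(10n+1)/16^(10n+1) with Stirling applied to Γ.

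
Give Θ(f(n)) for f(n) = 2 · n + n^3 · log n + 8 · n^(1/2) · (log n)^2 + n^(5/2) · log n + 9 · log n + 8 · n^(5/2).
f(n) ∈ Θ(n^3 · log n)

Compare the terms by growth order. For large n, n^a · (log n)^b dominates n^a' · (log n)^b' iff a > a', or (a = a' and b > b'). Ranking the 6 terms shows the dominant one is n^3 · log n. Hence f(n) ∈ Θ(n^3 · log n).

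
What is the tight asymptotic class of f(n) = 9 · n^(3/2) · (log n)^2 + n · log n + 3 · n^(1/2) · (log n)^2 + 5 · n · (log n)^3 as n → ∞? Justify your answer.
f(n) ∈ Θ(n^(3/2) · (log n)^2)

Compare the terms by growth order. For large n, n^a · (log n)^b dominates n^a' · (log n)^b' iff a > a', or (a = a' and b > b'). Ranking the 4 terms shows the dominant one is 9 · n^(3/2) · (log n)^2. Hence f(n) ∈ Θ(n^(3/2) · (log n)^2).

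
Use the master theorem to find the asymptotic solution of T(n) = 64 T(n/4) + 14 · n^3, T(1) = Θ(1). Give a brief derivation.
T(n) = Θ(n^3 log n)

log_4 64 = 3, and f(n) = 14 · n^3 = Θ(n^(log_4 64)). This is Case 2 of the master theorem: T(n) = Θ(f(n) · log n) = Θ(n^3 log n).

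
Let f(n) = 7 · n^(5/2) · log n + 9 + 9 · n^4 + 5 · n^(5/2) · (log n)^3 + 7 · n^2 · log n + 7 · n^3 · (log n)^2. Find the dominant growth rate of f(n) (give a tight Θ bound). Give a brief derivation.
f(n) ∈ Θ(n^4)

Compare the terms by growth order. For large n, n^a · (log n)^b dominates n^a' · (log n)^b' iff a > a', or (a = a' and b > b'). Ranking the 6 terms shows the dominant one is 9 · n^4. Hence f(n) ∈ Θ(n^4).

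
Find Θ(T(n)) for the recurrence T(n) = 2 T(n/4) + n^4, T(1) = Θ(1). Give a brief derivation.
T(n) = Θ(n^4)

log_4 2 ≈ 0.500. f(n) = n^4 dominates n^(log_4 2) since 4 > 0.500, and the regularity condition a·f(n/b) = 2·(n/4)^4 = (2/256)·n^4 ≤ c·f(n) holds with c = 2/256 ≈ 0.00781 < 1. So this is Case 3: T(n) = Θ(f(n)) = Θ(n^4).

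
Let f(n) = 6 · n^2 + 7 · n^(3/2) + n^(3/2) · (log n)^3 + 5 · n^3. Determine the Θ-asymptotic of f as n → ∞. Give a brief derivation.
f(n) ∈ Θ(n^3)

Compare the terms by growth order. For large n, n^a · (log n)^b dominates n^a' · (log n)^b' iff a > a', or (a = a' and b > b'). Ranking the 4 terms shows the dominant one is 5 · n^3. Hence f(n) ∈ Θ(n^3).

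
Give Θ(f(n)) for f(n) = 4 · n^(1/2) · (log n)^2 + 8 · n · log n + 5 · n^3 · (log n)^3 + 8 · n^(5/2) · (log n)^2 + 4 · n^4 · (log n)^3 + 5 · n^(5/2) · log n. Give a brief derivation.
f(n) ∈ Θ(n^4 · (log n)^3)

Compare the terms by growth order. For large n, n^a · (log n)^b dominates n^a' · (log n)^b' iff a > a', or (a = a' and b > b'). Ranking the 6 terms shows the dominant one is 4 · n^4 · (log n)^3. Hence f(n) ∈ Θ(n^4 · (log n)^3).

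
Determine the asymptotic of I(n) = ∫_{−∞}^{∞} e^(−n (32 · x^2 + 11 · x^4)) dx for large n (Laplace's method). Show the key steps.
I(n) ~ sqrt(π/(32n))

φ(x) = 32 · x^2 + 11 · x^4 has its unique global minimum at x* = 0 (since φ'(x) = 64x + 44x^3 = 0 only at x = 0 for real x with both coefficients positive, and φ → ∞ as |x| → ∞). At x* = 0, φ(0) = 0 and φ''(0) = 64. Laplace's method then gives
  I(n) ~ sqrt(2π / (n · φ''(0))) · e^(−n φ(0)) = sqrt(2π / (64n)) = sqrt(π/(32n)).
The 11 · x^4 term contributes only at subleading order (an O(1/n) relative correction).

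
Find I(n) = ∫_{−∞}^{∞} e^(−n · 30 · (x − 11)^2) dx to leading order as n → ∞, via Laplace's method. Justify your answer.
I(n) = sqrt(π/(30n))

Here φ(x) = 30 · (x − 11)^2 has its unique minimum at x* = 11 with φ(x*) = 0 and φ''(x*) = 60. Laplace's method gives
  I(n) ~ e^(−n φ(x*)) · sqrt(2π / (n · φ''(x*))) = sqrt(2π / (60n)) = sqrt(π/(30n)).
This is exact: substituting u = (x − 11)·sqrt(30n) gives I(n) = (1/sqrt(30n)) ∫_{−∞}^{∞} e^(−u^2) du = sqrt(π/(30n)).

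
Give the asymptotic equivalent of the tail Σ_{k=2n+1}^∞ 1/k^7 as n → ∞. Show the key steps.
Σ_{k>2n} 1/k^7 ~ 1/(6 · (2n)^6)

Compare to the integral: ∫_{2n}^∞ x^(−7) dx = [−x^(−6)/6]_{2n}^∞ = 1/((7−1)·(2n)^6). Euler-Maclaurin then gives
  Σ_{k>2n} 1/k^7 = ∫_{2n}^∞ dx/x^7 − 1/(2·(2n)^7) + O(1/(2n)^8).
(Equivalently this is ζ(7) − Σ_{k≤2n} 1/k^7.)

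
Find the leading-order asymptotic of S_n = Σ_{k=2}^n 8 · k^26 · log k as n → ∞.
S_n ~ 8 · n^27 log n / 27 − 8 · n^27 / 729

By integral comparison, S_n = ∫_1^n 8 · x^26 · log x dx + O(n^26 · log n). For the integral, ∫ x^26 log x dx = n^27 log n / 27 − n^27/729 (integration by parts). Hence S_n ~ 8 · n^27 log n / 27 − 8 · n^27 / 729.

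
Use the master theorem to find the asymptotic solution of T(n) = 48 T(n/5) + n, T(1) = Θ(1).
T(n) = Θ(n^(log_5 48))

Master theorem: compare f(n) = n to n^(log_5 48) where log_5 48 ≈ 2.405. Since 1 < log_5 48, we have f(n) = O(n^(log_5 48 − ε)) for some ε > 0 — Case 1. Hence T(n) = Θ(n^(log_5 48)).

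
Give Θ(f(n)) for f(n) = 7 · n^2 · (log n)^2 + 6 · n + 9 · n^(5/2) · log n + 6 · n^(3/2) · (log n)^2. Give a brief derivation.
f(n) ∈ Θ(n^(5/2) · log n)

Compare the terms by growth order. For large n, n^a · (log n)^b dominates n^a' · (log n)^b' iff a > a', or (a = a' and b > b'). Ranking the 4 terms shows the dominant one is 9 · n^(5/2) · log n. Hence f(n) ∈ Θ(n^(5/2) · log n).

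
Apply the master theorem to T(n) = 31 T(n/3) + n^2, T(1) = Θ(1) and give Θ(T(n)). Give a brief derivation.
T(n) = Θ(n^(log_3 31))

Master theorem: compare f(n) = n^2 to n^(log_3 31) where log_3 31 ≈ 3.126. Since 2 < log_3 31, we have f(n) = O(n^(log_3 31 − ε)) for some ε > 0 — Case 1. Hence T(n) = Θ(n^(log_3 31)).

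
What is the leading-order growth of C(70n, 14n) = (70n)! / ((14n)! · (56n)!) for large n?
C(70n, 14n) ~ (3125/256)^(14n) · sqrt(5/(8π·14n))

Write N = 14n. Apply Stirling to each factorial:
  (5N)! ~ sqrt(2π·5N) · (5N/e)^(5N),
  N! ~ sqrt(2π N) · (N/e)^N,
  (4N)! ~ sqrt(2π·4N) · (4N/e)^(4N).
The exponential factors combine to (5N)^(5N) / (N^N · (4N)^(4N)) = 5^(5N)/4^(4N) = (5^5/4^4)^N = (3125/256)^N.
The square-root prefactors combine to sqrt(2π·5N) / (sqrt(2π N)·sqrt(2π·4N)) = sqrt(5 / (2π·4·N)) = sqrt(5/(8π·14n)).
Substituting N = 14n: C(70n, 14n) ~ (3125/256)^(14n) · sqrt(5/(8π·14n)).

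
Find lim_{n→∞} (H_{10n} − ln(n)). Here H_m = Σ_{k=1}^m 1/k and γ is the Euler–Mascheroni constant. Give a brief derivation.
lim = ln 10 + γ

By Euler-Maclaurin, H_m = ln m + γ + O(1/m). So
  H_{10n} − ln(n) = ln(10n) + γ − ln(n) + O(1/n)
                       = ln(10/1) + γ + O(1/n).
Hence the limit is ln(10/1) + γ.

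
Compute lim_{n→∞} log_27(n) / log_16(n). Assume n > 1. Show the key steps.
lim = ln(16) / ln(27) = log_27(16)

Change of base: log_27(n) = ln n / ln 27 and log_16(n) = ln n / ln 16. The ratio is (ln n / ln 27) · (ln 16 / ln n) = ln 16 / ln 27, a constant independent of n. So the limit is ln 16 / ln 27 = log_27(16).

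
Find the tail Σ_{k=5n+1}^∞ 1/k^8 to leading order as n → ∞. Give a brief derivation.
Σ_{k>5n} 1/k^8 ~ 1/(7 · (5n)^7)

Compare to the integral: ∫_{5n}^∞ x^(−8) dx = [−x^(−7)/7]_{5n}^∞ = 1/((8−1)·(5n)^7). Euler-Maclaurin then gives
  Σ_{k>5n} 1/k^8 = ∫_{5n}^∞ dx/x^8 − 1/(2·(5n)^8) + O(1/(5n)^9).
(Equivalently this is ζ(8) − Σ_{k≤5n} 1/k^8.)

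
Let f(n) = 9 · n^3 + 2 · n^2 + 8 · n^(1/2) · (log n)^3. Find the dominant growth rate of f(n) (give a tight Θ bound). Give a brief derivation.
f(n) ∈ Θ(n^3)

Compare the terms by growth order. For large n, n^a · (log n)^b dominates n^a' · (log n)^b' iff a > a', or (a = a' and b > b'). Ranking the 3 terms shows the dominant one is 9 · n^3. Hence f(n) ∈ Θ(n^3).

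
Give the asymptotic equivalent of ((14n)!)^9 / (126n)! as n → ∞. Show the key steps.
((14n)!)^9/(126n)! ~ ((2π·14n)^(8/2) / 3) · 9^(−9·14n)  →  0

Write N = 14n. Stirling: N! ~ sqrt(2π N)(N/e)^N and (9N)! ~ sqrt(2π·9N)·(9N/e)^(9N).
  (N!)^9/(9N)! ~ (2π N)^(9/2) (N/e)^(9N) / [sqrt(2π·9N) (9N/e)^(9N)]
     = (2π N)^(9/2) / sqrt(2π·9N) · (N/(9N))^(9N)
     = (2π N)^((9−1)/2) / 3 · 9^(−9N).
Since 9^9 > 1, the factor 9^(−9N) decays exponentially, so the ratio → 0. Substituting N = 14n gives the stated form.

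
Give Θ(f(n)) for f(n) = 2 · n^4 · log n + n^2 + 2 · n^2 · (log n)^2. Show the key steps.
f(n) ∈ Θ(n^4 · log n)

Compare the terms by growth order. For large n, n^a · (log n)^b dominates n^a' · (log n)^b' iff a > a', or (a = a' and b > b'). Ranking the 3 terms shows the dominant one is 2 · n^4 · log n. Hence f(n) ∈ Θ(n^4 · log n).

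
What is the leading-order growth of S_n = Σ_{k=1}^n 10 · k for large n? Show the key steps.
S_n ~ 5 · n^2

By integral comparison (Euler-Maclaurin), Σ_{k=1}^n 10 · k = 10 · ∫_0^n x^1 dx + O(n) = 10 · n^2/2 = 5 · n^2 + O(n). (Equivalently, Faulhaber's formula gives the same leading term.)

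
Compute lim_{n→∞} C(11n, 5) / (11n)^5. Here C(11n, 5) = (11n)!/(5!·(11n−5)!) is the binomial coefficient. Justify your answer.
lim = 1/5! = 1/120

With N = 11n → ∞: C(N, 5) / N^5 = [N(N−1)…(N−4)] / (5! · N^5) = (1/5!) · 1 · (1 − 1/(11n)) · (1 − 2/(11n)) · (1 − 3/(11n)) · (1 − 4/(11n)). Each factor → 1 as N → ∞, so the limit is 1/5! = 1/120.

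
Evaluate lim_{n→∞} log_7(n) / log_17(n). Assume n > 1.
lim = ln(17) / ln(7) = log_7(17)

Change of base: log_7(n) = ln n / ln 7 and log_17(n) = ln n / ln 17. The ratio is (ln n / ln 7) · (ln 17 / ln n) = ln 17 / ln 7, a constant independent of n. So the limit is ln 17 / ln 7 = log_7(17).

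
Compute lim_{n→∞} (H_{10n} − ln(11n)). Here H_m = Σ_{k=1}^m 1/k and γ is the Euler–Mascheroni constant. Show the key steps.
lim = ln(10/11) + γ

By Euler-Maclaurin, H_m = ln m + γ + O(1/m). So
  H_{10n} − ln(11n) = ln(10n) + γ − ln(11n) + O(1/n)
                       = ln(10/11) + γ + O(1/n).
Hence the limit is ln(10/11) + γ.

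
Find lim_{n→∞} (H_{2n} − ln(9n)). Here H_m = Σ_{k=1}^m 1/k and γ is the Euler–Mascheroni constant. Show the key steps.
lim = ln(2/9) + γ

By Euler-Maclaurin, H_m = ln m + γ + O(1/m). So
  H_{2n} − ln(9n) = ln(2n) + γ − ln(9n) + O(1/n)
                       = ln(2/9) + γ + O(1/n).
Hence the limit is ln(2/9) + γ.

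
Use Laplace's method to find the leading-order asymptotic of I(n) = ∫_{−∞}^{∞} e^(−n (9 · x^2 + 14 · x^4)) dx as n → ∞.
I(n) ~ sqrt(π/(9n))

φ(x) = 9 · x^2 + 14 · x^4 has its unique global minimum at x* = 0 (since φ'(x) = 18x + 56x^3 = 0 only at x = 0 for real x with both coefficients positive, and φ → ∞ as |x| → ∞). At x* = 0, φ(0) = 0 and φ''(0) = 18. Laplace's method then gives
  I(n) ~ sqrt(2π / (n · φ''(0))) · e^(−n φ(0)) = sqrt(2π / (18n)) = sqrt(π/(9n)).
The 14 · x^4 term contributes only at subleading order (an O(1/n) relative correction).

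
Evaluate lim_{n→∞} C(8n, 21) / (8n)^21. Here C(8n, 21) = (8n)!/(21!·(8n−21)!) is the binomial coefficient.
lim = 1/21! = 1/51090942171709440000

With N = 8n → ∞: C(N, 21) / N^21 = [N(N−1)…(N−20)] / (21! · N^21) = (1/21!) · 1 · (1 − 1/(8n)) · … · (1 − 20/(8n)). Each factor → 1 as N → ∞, so the limit is 1/21! = 1/51090942171709440000.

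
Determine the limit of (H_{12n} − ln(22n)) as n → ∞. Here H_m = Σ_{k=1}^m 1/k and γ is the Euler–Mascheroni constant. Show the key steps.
lim = ln(6/11) + γ

By Euler-Maclaurin, H_m = ln m + γ + O(1/m). So
  H_{12n} − ln(22n) = ln(12n) + γ − ln(22n) + O(1/n)
                       = ln(12/22) + γ + O(1/n).
Hence the limit is ln(12/22) + γ (= ln(6/11)).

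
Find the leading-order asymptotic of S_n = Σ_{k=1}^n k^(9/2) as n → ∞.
S_n ~ (2/11) · n^(11/2)

Integral comparison: Σ_{k=1}^n k^(9/2) = ∫_0^n x^(9/2) dx + O(n^(9/2)). The integral is n^(1 + 9/2) / (1 + 9/2) = n^((9+2)/2) / ((9+2)/2) = (2/11) · n^(11/2).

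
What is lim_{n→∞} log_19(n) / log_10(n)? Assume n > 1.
lim = ln(10) / ln(19) = log_19(10)

Change of base: log_19(n) = ln n / ln 19 and log_10(n) = ln n / ln 10. The ratio is (ln n / ln 19) · (ln 10 / ln n) = ln 10 / ln 19, a constant independent of n. So the limit is ln 10 / ln 19 = log_19(10).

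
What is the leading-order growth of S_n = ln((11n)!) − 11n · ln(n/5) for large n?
S_n ~ 11n · (ln 55 − 1) + O(ln n)

Stirling: ln((11n)!) = 11n ln(11n) − 11n + O(ln n).
  S_n = 11n ln(11n) − 11n − 11n ln(n/5) + O(ln n)
      = 11n ln(11n) − 11n ln n + 11n ln 5 − 11n + O(ln n)
      = 11n ln 11 + 11n ln 5 − 11n + O(ln n)
      = 11n (ln 55 − 1) + O(ln n).
Numerically ln(55) − 1 ≈ 3.0073.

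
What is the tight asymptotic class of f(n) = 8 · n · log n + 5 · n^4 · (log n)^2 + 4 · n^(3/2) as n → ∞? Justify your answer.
f(n) ∈ Θ(n^4 · (log n)^2)

Compare the terms by growth order. For large n, n^a · (log n)^b dominates n^a' · (log n)^b' iff a > a', or (a = a' and b > b'). Ranking the 3 terms shows the dominant one is 5 · n^4 · (log n)^2. Hence f(n) ∈ Θ(n^4 · (log n)^2).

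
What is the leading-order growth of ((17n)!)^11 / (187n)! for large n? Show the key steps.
((17n)!)^11/(187n)! ~ ((2π·17n)^(10/2) / sqrt(11)) · 11^(−11·17n)  →  0

Write N = 17n. Stirling: N! ~ sqrt(2π N)(N/e)^N and (11N)! ~ sqrt(2π·11N)·(11N/e)^(11N).
  (N!)^11/(11N)! ~ (2π N)^(11/2) (N/e)^(11N) / [sqrt(2π·11N) (11N/e)^(11N)]
     = (2π N)^(11/2) / sqrt(2π·11N) · (N/(11N))^(11N)
     = (2π N)^((11−1)/2) / sqrt(11) · 11^(−11N).
Since 11^11 > 1, the factor 11^(−11N) decays exponentially, so the ratio → 0. Substituting N = 17n gives the stated form.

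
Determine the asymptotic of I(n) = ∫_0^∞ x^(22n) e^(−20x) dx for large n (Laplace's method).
I(n) ~ (sqrt(2π·22n) / 20) · (22n/(20e))^(22n)

Write the integrand as exp(22n ln x − 20x) and set f(x) = 22n ln x − 20x. Then f'(x) = 22n/x − 20 = 0 at x* = 22n/20, and f''(x*) = −22n/x*^2 = −20^2/(22n). Laplace's method (interior maximum) gives
  I(n) ~ e^(f(x*)) · sqrt(2π / |f''(x*)|)
        = exp(22n ln(22n/20) − 22n) · sqrt(2π · 22n / 20^2)
        = (22n/20)^(22n) e^(−22n) · sqrt(2π·22n) / 20
        = (sqrt(2π·22n) / 20) · (22n/(20e))^(22n).
This matches Γ(22n+1)/20^(22n+1) with Stirling applied to Γ.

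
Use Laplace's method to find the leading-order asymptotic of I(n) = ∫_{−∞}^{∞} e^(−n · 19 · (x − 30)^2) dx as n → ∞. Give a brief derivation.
I(n) = sqrt(π/(19n))

Here φ(x) = 19 · (x − 30)^2 has its unique minimum at x* = 30 with φ(x*) = 0 and φ''(x*) = 38. Laplace's method gives
  I(n) ~ e^(−n φ(x*)) · sqrt(2π / (n · φ''(x*))) = sqrt(2π / (38n)) = sqrt(π/(19n)).
This is exact: substituting u = (x − 30)·sqrt(19n) gives I(n) = (1/sqrt(19n)) ∫_{−∞}^{∞} e^(−u^2) du = sqrt(π/(19n)).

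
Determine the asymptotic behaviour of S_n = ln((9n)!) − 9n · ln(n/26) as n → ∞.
S_n ~ 9n · (ln 234 − 1) + O(ln n)

Stirling: ln((9n)!) = 9n ln(9n) − 9n + O(ln n).
  S_n = 9n ln(9n) − 9n − 9n ln(n/26) + O(ln n)
      = 9n ln(9n) − 9n ln n + 9n ln 26 − 9n + O(ln n)
      = 9n ln 9 + 9n ln 26 − 9n + O(ln n)
      = 9n (ln 234 − 1) + O(ln n).
Numerically ln(234) − 1 ≈ 4.4553.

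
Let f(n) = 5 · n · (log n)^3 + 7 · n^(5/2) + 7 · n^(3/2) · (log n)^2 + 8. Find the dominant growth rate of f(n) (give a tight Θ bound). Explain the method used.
f(n) ∈ Θ(n^(5/2))

Compare the terms by growth order. For large n, n^a · (log n)^b dominates n^a' · (log n)^b' iff a > a', or (a = a' and b > b'). Ranking the 4 terms shows the dominant one is 7 · n^(5/2). Hence f(n) ∈ Θ(n^(5/2)).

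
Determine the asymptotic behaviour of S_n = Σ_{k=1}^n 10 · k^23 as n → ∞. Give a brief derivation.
S_n ~ 5 · n^24 / 12

By integral comparison (Euler-Maclaurin), Σ_{k=1}^n 10 · k^23 = 10 · ∫_0^n x^23 dx + O(n^23) = 10 · n^24/24 = 5 · n^24 / 12 + O(n^23). (Equivalently, Faulhaber's formula gives the same leading term.)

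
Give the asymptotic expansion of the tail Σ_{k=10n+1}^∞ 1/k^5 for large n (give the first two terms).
Σ_{k>10n} 1/k^5 = 1/(4 · (10n)^4) − 1/(2 · (10n)^5) + O(1/(10n)^6)

Compare to the integral: ∫_{10n}^∞ x^(−5) dx = [−x^(−4)/4]_{10n}^∞ = 1/((5−1)·(10n)^4). The Euler-Maclaurin correction adds −f(10n)/2 = −1/(2·(10n)^5). Euler-Maclaurin then gives
  Σ_{k>10n} 1/k^5 = ∫_{10n}^∞ dx/x^5 − 1/(2·(10n)^5) + O(1/(10n)^6).
(Equivalently this is ζ(5) − Σ_{k≤10n} 1/k^5.)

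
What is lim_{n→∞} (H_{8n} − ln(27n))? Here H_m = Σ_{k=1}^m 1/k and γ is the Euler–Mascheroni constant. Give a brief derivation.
lim = ln(8/27) + γ

By Euler-Maclaurin, H_m = ln m + γ + O(1/m). So
  H_{8n} − ln(27n) = ln(8n) + γ − ln(27n) + O(1/n)
                       = ln(8/27) + γ + O(1/n).
Hence the limit is ln(8/27) + γ.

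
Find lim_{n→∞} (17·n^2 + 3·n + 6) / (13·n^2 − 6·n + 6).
lim = 17/13

For large n the leading n^2 terms dominate both numerator and denominator. Dividing top and bottom by n^2, every other term tends to 0, leaving 17/13.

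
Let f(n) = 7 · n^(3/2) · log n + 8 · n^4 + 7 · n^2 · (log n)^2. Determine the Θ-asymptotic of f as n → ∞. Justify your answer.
f(n) ∈ Θ(n^4)

Compare the terms by growth order. For large n, n^a · (log n)^b dominates n^a' · (log n)^b' iff a > a', or (a = a' and b > b'). Ranking the 3 terms shows the dominant one is 8 · n^4. Hence f(n) ∈ Θ(n^4).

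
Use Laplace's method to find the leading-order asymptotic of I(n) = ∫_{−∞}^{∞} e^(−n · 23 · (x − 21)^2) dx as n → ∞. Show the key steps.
I(n) = sqrt(π/(23n))

Here φ(x) = 23 · (x − 21)^2 has its unique minimum at x* = 21 with φ(x*) = 0 and φ''(x*) = 46. Laplace's method gives
  I(n) ~ e^(−n φ(x*)) · sqrt(2π / (n · φ''(x*))) = sqrt(2π / (46n)) = sqrt(π/(23n)).
This is exact: substituting u = (x − 21)·sqrt(23n) gives I(n) = (1/sqrt(23n)) ∫_{−∞}^{∞} e^(−u^2) du = sqrt(π/(23n)).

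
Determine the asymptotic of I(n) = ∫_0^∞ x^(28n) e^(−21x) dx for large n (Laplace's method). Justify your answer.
I(n) ~ (sqrt(2π·28n) / 21) · (28n/(21e))^(28n)

Write the integrand as exp(28n ln x − 21x) and set f(x) = 28n ln x − 21x. Then f'(x) = 28n/x − 21 = 0 at x* = 28n/21, and f''(x*) = −28n/x*^2 = −21^2/(28n). Laplace's method (interior maximum) gives
  I(n) ~ e^(f(x*)) · sqrt(2π / |f''(x*)|)
        = exp(28n ln(28n/21) − 28n) · sqrt(2π · 28n / 21^2)
        = (28n/21)^(28n) e^(−28n) · sqrt(2π·28n) / 21
        = (sqrt(2π·28n) / 21) · (28n/(21e))^(28n).
This matches Γ(28n+1)/21^(28n+1) with Stirling applied to Γ.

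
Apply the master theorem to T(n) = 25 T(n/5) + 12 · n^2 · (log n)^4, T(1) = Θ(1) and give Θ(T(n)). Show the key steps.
T(n) = Θ(n^2 · (log n)^5)

Here log_5 25 = 2 and f(n) = 12 · n^2 · (log n)^4 = Θ(n^(log_5 25) · (log n)^4). This is the extended Case 2 of the master theorem (f matches the critical exponent up to log factors), giving T(n) = Θ(n^(log_5 25) · (log n)^(4+1)) = Θ(n^2 · (log n)^5).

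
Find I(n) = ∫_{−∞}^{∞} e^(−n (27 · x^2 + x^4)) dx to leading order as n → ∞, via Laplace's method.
I(n) ~ sqrt(π/(27n))

φ(x) = 27 · x^2 + x^4 has its unique global minimum at x* = 0 (since φ'(x) = 54x + 4x^3 = 0 only at x = 0 for real x with both coefficients positive, and φ → ∞ as |x| → ∞). At x* = 0, φ(0) = 0 and φ''(0) = 54. Laplace's method then gives
  I(n) ~ sqrt(2π / (n · φ''(0))) · e^(−n φ(0)) = sqrt(2π / (54n)) = sqrt(π/(27n)).
The x^4 term contributes only at subleading order (an O(1/n) relative correction).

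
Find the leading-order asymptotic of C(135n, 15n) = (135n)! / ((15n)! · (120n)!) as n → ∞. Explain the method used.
C(135n, 15n) ~ (387420489/16777216)^(15n) · sqrt(9/(16π·15n))

Write N = 15n. Apply Stirling to each factorial:
  (9N)! ~ sqrt(2π·9N) · (9N/e)^(9N),
  N! ~ sqrt(2π N) · (N/e)^N,
  (8N)! ~ sqrt(2π·8N) · (8N/e)^(8N).
The exponential factors combine to (9N)^(9N) / (N^N · (8N)^(8N)) = 9^(9N)/8^(8N) = (9^9/8^8)^N = (387420489/16777216)^N.
The square-root prefactors combine to sqrt(2π·9N) / (sqrt(2π N)·sqrt(2π·8N)) = sqrt(9 / (2π·8·N)) = sqrt(9/(16π·15n)).
Substituting N = 15n: C(135n, 15n) ~ (387420489/16777216)^(15n) · sqrt(9/(16π·15n)).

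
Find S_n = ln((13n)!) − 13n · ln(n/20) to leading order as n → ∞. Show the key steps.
S_n ~ 13n · (ln 260 − 1) + O(ln n)

Stirling: ln((13n)!) = 13n ln(13n) − 13n + O(ln n).
  S_n = 13n ln(13n) − 13n − 13n ln(n/20) + O(ln n)
      = 13n ln(13n) − 13n ln n + 13n ln 20 − 13n + O(ln n)
      = 13n ln 13 + 13n ln 20 − 13n + O(ln n)
      = 13n (ln 260 − 1) + O(ln n).
Numerically ln(260) − 1 ≈ 4.5607.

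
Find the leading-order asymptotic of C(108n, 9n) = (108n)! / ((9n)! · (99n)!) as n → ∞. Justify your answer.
C(108n, 9n) ~ (8916100448256/285311670611)^(9n) · sqrt(6/(11π·9n))

Write N = 9n. Apply Stirling to each factorial:
  (12N)! ~ sqrt(2π·12N) · (12N/e)^(12N),
  N! ~ sqrt(2π N) · (N/e)^N,
  (11N)! ~ sqrt(2π·11N) · (11N/e)^(11N).
The exponential factors combine to (12N)^(12N) / (N^N · (11N)^(11N)) = 12^(12N)/11^(11N) = (12^12/11^11)^N = (8916100448256/285311670611)^N.
The square-root prefactors combine to sqrt(2π·12N) / (sqrt(2π N)·sqrt(2π·11N)) = sqrt(12 / (2π·11·N)) = sqrt(6/(11π·9n)).
Substituting N = 9n: C(108n, 9n) ~ (8916100448256/285311670611)^(9n) · sqrt(6/(11π·9n)).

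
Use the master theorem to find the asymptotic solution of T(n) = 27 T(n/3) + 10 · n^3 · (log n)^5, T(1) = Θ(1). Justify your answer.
T(n) = Θ(n^3 · (log n)^6)

Here log_3 27 = 3 and f(n) = 10 · n^3 · (log n)^5 = Θ(n^(log_3 27) · (log n)^5). This is the extended Case 2 of the master theorem (f matches the critical exponent up to log factors), giving T(n) = Θ(n^(log_3 27) · (log n)^(5+1)) = Θ(n^3 · (log n)^6).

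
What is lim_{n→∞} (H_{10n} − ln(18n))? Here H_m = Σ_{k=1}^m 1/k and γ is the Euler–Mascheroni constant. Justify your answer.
lim = ln(5/9) + γ

By Euler-Maclaurin, H_m = ln m + γ + O(1/m). So
  H_{10n} − ln(18n) = ln(10n) + γ − ln(18n) + O(1/n)
                       = ln(10/18) + γ + O(1/n).
Hence the limit is ln(10/18) + γ (= ln(5/9)).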